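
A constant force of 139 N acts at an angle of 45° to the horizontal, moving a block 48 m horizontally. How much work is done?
W = F·d·cosθ = (139)(48)cos(45°) = 4718 J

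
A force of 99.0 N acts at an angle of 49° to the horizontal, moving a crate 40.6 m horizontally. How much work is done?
W = F·d·cosθ = (99.0)(40.6)cos(49°) = 2637 J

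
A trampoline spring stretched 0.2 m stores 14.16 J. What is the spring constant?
k = 2·PE/x² = 2·14.16/(0.2)² = 708.0 N/m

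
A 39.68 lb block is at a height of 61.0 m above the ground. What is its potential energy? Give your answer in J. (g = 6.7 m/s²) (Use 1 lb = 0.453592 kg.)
Convert to SI: m = 17.9985 kg, h = 61.0 m
PE = mgh = (17.9985)(6.7)(61.0) = 7356 J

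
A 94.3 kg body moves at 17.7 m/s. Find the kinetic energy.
KE = ½mv² = ½(94.3)(17.7)² = 14770 J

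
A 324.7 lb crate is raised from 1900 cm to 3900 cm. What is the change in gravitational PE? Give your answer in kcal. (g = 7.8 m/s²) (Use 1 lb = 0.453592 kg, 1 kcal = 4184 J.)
Convert to SI: m = 147.281 kg, Δh = 20.0 m
ΔPE = mgΔh = (147.281)(7.8)(20.0) = 22975.9 J = 5.491 kcal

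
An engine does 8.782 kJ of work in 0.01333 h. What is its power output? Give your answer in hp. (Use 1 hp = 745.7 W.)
Convert to SI: W = 8782.0 J, t = 47.988 s
P = W/t = 8782.0/47.988 = 183.004 W = 0.2454 hp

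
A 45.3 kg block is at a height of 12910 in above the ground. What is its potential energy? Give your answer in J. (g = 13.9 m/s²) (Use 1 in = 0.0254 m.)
Convert to SI: m = 45.3 kg, h = 327.914 m
PE = mgh = (45.3)(13.9)(327.914) = 206500 J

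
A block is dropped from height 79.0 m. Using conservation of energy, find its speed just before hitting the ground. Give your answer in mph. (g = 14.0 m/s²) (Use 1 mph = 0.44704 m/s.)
mgh = ½mv² ⇒ v = √(2gh) = √(2·14.0·79.0) = 47.0319 m/s = 105.2 mph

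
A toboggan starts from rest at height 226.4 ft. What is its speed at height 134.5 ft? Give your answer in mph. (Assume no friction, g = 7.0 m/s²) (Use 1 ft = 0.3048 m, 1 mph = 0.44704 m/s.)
Convert to SI: h₁−h₂ = 28.0111 m
mgh₁ = mgh₂ + ½mv² ⇒ v = √(2g(h₁−h₂)) = √(2·7.0·28.0111) = 19.8029 m/s = 44.3 mph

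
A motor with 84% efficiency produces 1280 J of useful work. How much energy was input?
W_in = W_out/η = 1280/0.84 = 1524 J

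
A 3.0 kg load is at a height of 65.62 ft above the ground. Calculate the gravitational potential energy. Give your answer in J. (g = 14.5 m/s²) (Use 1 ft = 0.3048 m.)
Convert to SI: m = 3.0 kg, h = 20.001 m
PE = mgh = (3.0)(14.5)(20.001) = 870.0 J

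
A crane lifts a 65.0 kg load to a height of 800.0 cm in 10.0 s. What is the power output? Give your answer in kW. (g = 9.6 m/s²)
Convert to SI: m = 65.0 kg, h = 8.0 m, t = 10.0 s
P = mgh/t = (65.0)(9.6)(8.0)/10.0 = 499.2 W = 0.4992 kW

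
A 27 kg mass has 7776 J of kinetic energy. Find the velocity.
v = √(2·KE/m) = √(2·7776/27) = 24.0 m/s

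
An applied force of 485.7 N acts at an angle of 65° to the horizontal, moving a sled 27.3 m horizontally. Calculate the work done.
W = F·d·cosθ = (485.7)(27.3)cos(65°) = 5604 J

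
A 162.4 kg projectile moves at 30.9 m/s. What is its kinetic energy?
KE = ½mv² = ½(162.4)(30.9)² = 77530 J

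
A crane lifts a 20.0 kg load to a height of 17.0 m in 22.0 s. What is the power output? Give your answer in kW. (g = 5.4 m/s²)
P = mgh/t = (20.0)(5.4)(17.0)/22.0 = 83.4545 W = 0.08345 kW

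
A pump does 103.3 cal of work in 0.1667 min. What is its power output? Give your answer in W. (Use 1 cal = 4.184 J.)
Convert to SI: W = 432.207 J, t = 10.002 s
P = W/t = 432.207/10.002 = 43.21 W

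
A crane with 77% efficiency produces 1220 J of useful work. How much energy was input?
W_in = W_out/η = 1220/0.77 = 1584 J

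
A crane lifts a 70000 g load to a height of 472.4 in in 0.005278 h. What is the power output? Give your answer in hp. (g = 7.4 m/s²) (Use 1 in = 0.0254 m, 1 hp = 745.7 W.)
Convert to SI: m = 70.0 kg, h = 11.999 m, t = 19.0008 s
P = mgh/t = (70.0)(7.4)(11.999)/19.0008 = 327.116 W = 0.4387 hp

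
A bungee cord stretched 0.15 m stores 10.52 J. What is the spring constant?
k = 2·PE/x² = 2·10.52/(0.15)² = 935.1 N/m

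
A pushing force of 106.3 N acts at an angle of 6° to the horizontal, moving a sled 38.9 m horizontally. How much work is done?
W = F·d·cosθ = (106.3)(38.9)cos(6°) = 4112 J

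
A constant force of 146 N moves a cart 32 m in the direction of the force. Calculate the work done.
W = F·d = (146)(32) = 4672 J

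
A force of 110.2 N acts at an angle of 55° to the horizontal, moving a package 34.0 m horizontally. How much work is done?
W = F·d·cosθ = (110.2)(34.0)cos(55°) = 2149 J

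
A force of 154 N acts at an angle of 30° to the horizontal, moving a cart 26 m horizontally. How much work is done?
W = F·d·cosθ = (154)(26)cos(30°) = 3468 J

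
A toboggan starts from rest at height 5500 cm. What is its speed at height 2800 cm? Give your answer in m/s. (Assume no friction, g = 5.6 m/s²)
Convert to SI: h₁−h₂ = 27.0 m
mgh₁ = mgh₂ + ½mv² ⇒ v = √(2g(h₁−h₂)) = √(2·5.6·27.0) = 17.39 m/s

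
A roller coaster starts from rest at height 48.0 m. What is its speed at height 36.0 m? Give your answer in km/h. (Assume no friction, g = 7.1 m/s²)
mgh₁ = mgh₂ + ½mv² ⇒ v = √(2g(h₁−h₂)) = √(2·7.1·12.0) = 13.0537 m/s = 46.99 km/h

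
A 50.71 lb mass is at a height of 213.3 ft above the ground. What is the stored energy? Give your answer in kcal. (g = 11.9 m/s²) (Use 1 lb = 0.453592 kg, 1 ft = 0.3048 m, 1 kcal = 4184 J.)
Convert to SI: m = 23.0017 kg, h = 65.0138 m
PE = mgh = (23.0017)(11.9)(65.0138) = 17795.6 J = 4.253 kcal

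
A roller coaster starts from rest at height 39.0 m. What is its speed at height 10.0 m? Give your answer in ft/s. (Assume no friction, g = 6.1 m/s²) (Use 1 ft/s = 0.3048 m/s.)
mgh₁ = mgh₂ + ½mv² ⇒ v = √(2g(h₁−h₂)) = √(2·6.1·29.0) = 18.8096 m/s = 61.71 ft/s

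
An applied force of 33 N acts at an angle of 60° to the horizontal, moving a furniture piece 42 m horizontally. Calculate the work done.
W = F·d·cosθ = (33)(42)cos(60°) = 693.0 J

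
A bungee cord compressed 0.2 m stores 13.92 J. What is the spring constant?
k = 2·PE/x² = 2·13.92/(0.2)² = 696.0 N/m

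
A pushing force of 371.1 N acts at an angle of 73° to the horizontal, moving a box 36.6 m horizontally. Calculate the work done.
W = F·d·cosθ = (371.1)(36.6)cos(73°) = 3971 J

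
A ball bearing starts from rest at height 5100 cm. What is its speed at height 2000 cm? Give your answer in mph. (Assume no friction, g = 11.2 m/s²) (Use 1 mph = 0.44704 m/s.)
Convert to SI: h₁−h₂ = 31.0 m
mgh₁ = mgh₂ + ½mv² ⇒ v = √(2g(h₁−h₂)) = √(2·11.2·31.0) = 26.3515 m/s = 58.95 mph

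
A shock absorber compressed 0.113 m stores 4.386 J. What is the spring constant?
k = 2·PE/x² = 2·4.386/(0.113)² = 687.0 N/m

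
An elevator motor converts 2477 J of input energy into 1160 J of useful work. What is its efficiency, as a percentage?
η = W_out/W_in = 1160/2477 = 46.83%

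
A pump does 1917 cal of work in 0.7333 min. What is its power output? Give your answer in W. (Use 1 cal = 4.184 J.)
Convert to SI: W = 8020.73 J, t = 43.998 s
P = W/t = 8020.73/43.998 = 182.3 W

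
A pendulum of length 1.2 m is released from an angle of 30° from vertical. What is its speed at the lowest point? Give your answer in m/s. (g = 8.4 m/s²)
h = L(1 − cosθ) = 1.2(1 − cos30°) = 0.16077 m
v = √(2gh) = √(2·8.4·0.16077) = 1.643 m/s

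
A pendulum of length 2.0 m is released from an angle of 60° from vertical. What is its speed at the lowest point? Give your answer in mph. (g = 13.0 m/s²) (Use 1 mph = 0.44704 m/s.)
h = L(1 − cosθ) = 2.0(1 − cos60°) = 1.0 m
v = √(2gh) = √(2·13.0·1.0) = 5.09902 m/s = 11.41 mph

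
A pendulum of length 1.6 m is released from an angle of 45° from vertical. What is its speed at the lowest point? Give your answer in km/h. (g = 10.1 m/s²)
h = L(1 − cosθ) = 1.6(1 − cos45°) = 0.468629 m
v = √(2gh) = √(2·10.1·0.468629) = 3.07674 m/s = 11.08 km/h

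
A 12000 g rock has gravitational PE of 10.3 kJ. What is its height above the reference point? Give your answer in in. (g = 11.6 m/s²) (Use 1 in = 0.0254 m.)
Convert to SI: m = 12.0 kg, PE = 10300.0 J
h = PE/(mg) = 10300.0/(12.0·11.6) = 73.9943 m = 2913 in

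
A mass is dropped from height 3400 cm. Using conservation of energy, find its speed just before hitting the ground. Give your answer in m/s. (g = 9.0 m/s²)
Convert to SI: h = 34.0 m
mgh = ½mv² ⇒ v = √(2gh) = √(2·9.0·34.0) = 24.74 m/s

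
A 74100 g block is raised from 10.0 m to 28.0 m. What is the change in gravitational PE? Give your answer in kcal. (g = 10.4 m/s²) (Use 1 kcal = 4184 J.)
Convert to SI: m = 74.1 kg, Δh = 18.0 m
ΔPE = mgΔh = (74.1)(10.4)(18.0) = 13871.5 J = 3.315 kcal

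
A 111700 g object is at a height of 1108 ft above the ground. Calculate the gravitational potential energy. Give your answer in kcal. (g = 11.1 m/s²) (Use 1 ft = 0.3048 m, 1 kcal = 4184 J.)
Convert to SI: m = 111.7 kg, h = 337.718 m
PE = mgh = (111.7)(11.1)(337.718) = 418727 J = 100.1 kcal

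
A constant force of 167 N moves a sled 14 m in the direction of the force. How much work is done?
W = F·d = (167)(14) = 2338 J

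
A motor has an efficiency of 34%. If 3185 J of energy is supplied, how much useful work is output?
W_out = η·W_in = 0.34·3185 = 1082.9 J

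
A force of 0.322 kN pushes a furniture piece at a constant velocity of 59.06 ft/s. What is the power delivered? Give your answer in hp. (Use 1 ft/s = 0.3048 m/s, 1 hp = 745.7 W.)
Convert to SI: F = 322.0 N, v = 18.0015 m/s
P = Fv = (322.0)(18.0015) = 5796.48 W = 7.773 hp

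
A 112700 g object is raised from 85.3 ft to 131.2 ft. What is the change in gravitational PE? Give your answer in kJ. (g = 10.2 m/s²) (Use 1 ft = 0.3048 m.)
Convert to SI: m = 112.7 kg, Δh = 13.9903 m
ΔPE = mgΔh = (112.7)(10.2)(13.9903) = 16082.4 J = 16.08 kJ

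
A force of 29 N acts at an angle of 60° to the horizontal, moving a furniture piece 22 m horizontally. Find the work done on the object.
W = F·d·cosθ = (29)(22)cos(60°) = 319.0 J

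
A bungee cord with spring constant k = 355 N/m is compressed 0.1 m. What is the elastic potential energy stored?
PE = ½kx² = ½(355)(0.1)² = 1.775 J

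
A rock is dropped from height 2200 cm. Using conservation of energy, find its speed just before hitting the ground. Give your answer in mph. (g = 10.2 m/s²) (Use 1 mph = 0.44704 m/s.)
Convert to SI: h = 22.0 m
mgh = ½mv² ⇒ v = √(2gh) = √(2·10.2·22.0) = 21.1849 m/s = 47.39 mph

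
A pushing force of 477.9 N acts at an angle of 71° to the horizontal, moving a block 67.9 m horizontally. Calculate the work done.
W = F·d·cosθ = (477.9)(67.9)cos(71°) = 10560 J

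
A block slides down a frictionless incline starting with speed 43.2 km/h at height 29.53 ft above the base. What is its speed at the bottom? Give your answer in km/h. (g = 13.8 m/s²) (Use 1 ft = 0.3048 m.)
Convert to SI: v₀ = 12.0 m/s, h = 9.00074 m
½mv₀² + mgh = ½mv² ⇒ v = √(v₀² + 2gh) = √(12.0² + 2·13.8·9.00074) = 19.8096 m/s = 71.31 km/h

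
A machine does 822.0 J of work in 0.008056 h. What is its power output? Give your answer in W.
Convert to SI: W = 822.0 J, t = 29.0016 s
P = W/t = 822.0/29.0016 = 28.34 W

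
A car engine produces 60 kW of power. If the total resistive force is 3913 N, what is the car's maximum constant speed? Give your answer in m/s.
P = Fv ⇒ v = P/F = 60000 W/3913.0 N = 15.33 m/s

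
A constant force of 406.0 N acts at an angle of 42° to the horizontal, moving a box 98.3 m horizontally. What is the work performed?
W = F·d·cosθ = (406.0)(98.3)cos(42°) = 29660 J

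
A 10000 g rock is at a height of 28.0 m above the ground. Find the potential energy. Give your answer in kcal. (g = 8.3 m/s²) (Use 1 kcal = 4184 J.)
Convert to SI: m = 10.0 kg, h = 28.0 m
PE = mgh = (10.0)(8.3)(28.0) = 2324.0 J = 0.5554 kcal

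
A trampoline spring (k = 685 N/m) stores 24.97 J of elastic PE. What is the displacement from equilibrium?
x = √(2·PE/k) = √(2·24.97/685) = 0.27 m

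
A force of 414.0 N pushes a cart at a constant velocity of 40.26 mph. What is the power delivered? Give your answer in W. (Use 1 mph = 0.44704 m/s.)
Convert to SI: F = 414.0 N, v = 17.9978 m/s
P = Fv = (414.0)(17.9978) = 7451 W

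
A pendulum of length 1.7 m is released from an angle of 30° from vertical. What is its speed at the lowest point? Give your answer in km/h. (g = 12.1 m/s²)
h = L(1 − cosθ) = 1.7(1 − cos30°) = 0.227757 m
v = √(2gh) = √(2·12.1·0.227757) = 2.3477 m/s = 8.452 km/h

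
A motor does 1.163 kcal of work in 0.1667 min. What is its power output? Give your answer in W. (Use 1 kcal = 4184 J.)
Convert to SI: W = 4865.99 J, t = 10.002 s
P = W/t = 4865.99/10.002 = 486.5 W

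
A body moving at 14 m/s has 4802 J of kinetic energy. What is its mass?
m = 2·KE/v² = 2·4802/(14)² = 49.0 kg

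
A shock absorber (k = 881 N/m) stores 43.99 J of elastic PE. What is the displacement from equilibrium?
x = √(2·PE/k) = √(2·43.99/881) = 0.316 m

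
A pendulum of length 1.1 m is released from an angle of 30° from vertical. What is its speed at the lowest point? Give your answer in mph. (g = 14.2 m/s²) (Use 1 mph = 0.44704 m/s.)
h = L(1 − cosθ) = 1.1(1 − cos30°) = 0.147372 m
v = √(2gh) = √(2·14.2·0.147372) = 2.04582 m/s = 4.576 mph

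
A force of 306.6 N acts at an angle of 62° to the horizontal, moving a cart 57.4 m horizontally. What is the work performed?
W = F·d·cosθ = (306.6)(57.4)cos(62°) = 8262 J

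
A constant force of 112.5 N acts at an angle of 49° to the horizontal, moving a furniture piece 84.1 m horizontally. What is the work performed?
W = F·d·cosθ = (112.5)(84.1)cos(49°) = 6207 J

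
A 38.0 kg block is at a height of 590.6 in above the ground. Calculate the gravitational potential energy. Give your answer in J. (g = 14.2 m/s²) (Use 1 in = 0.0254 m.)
Convert to SI: m = 38.0 kg, h = 15.0012 m
PE = mgh = (38.0)(14.2)(15.0012) = 8095 J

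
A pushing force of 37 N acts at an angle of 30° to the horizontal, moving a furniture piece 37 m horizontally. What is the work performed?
W = F·d·cosθ = (37)(37)cos(30°) = 1186 J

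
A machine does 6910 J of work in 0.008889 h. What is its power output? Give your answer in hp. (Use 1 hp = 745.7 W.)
Convert to SI: W = 6910.0 J, t = 32.0004 s
P = W/t = 6910.0/32.0004 = 215.935 W = 0.2896 hp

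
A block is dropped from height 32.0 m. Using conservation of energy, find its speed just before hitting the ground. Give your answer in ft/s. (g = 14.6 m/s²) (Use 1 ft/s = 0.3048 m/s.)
mgh = ½mv² ⇒ v = √(2gh) = √(2·14.6·32.0) = 30.568 m/s = 100.3 ft/s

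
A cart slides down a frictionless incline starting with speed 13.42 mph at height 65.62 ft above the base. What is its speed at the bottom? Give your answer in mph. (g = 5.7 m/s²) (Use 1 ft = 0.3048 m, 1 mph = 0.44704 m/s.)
Convert to SI: v₀ = 5.99928 m/s, h = 20.001 m
½mv₀² + mgh = ½mv² ⇒ v = √(v₀² + 2gh) = √(5.99928² + 2·5.7·20.001) = 16.2482 m/s = 36.35 mph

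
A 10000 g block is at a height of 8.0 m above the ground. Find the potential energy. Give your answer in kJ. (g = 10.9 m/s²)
Convert to SI: m = 10.0 kg, h = 8.0 m
PE = mgh = (10.0)(10.9)(8.0) = 872.0 J = 0.872 kJ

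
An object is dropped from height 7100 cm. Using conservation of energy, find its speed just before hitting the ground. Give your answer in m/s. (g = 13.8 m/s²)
Convert to SI: h = 71.0 m
mgh = ½mv² ⇒ v = √(2gh) = √(2·13.8·71.0) = 44.27 m/s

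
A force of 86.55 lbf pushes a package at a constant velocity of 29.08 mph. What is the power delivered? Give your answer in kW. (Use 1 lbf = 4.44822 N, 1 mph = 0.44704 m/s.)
Convert to SI: F = 384.993 N, v = 12.9999 m/s
P = Fv = (384.993)(12.9999) = 5004.89 W = 5.005 kW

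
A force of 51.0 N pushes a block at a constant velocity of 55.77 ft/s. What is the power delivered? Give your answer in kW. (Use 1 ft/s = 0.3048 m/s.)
Convert to SI: F = 51.0 N, v = 16.9987 m/s
P = Fv = (51.0)(16.9987) = 866.933 W = 0.8669 kW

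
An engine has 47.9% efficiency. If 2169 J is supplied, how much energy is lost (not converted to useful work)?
W_lost = W_in(1 − η) = 2169·(1 − 0.479) = 1130 J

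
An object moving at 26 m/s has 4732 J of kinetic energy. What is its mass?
m = 2·KE/v² = 2·4732/(26)² = 14.0 kg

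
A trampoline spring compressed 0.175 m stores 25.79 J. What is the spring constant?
k = 2·PE/x² = 2·25.79/(0.175)² = 1684 N/m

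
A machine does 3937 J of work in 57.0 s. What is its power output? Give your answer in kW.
P = W/t = 3937.0/57.0 = 69.0702 W = 0.06907 kW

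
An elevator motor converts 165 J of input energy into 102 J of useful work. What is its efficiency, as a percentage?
η = W_out/W_in = 102/165 = 61.82%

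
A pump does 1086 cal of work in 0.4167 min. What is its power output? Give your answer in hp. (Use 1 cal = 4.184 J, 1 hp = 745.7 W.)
Convert to SI: W = 4543.82 J, t = 25.002 s
P = W/t = 4543.82/25.002 = 181.738 W = 0.2437 hp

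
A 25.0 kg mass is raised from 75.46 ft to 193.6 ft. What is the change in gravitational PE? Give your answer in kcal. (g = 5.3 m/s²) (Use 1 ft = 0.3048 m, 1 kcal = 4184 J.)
Convert to SI: m = 25.0 kg, Δh = 36.0091 m
ΔPE = mgΔh = (25.0)(5.3)(36.0091) = 4771.2 J = 1.14 kcal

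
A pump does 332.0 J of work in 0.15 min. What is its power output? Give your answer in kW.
Convert to SI: W = 332.0 J, t = 9.0 s
P = W/t = 332.0/9.0 = 36.8889 W = 0.03689 kW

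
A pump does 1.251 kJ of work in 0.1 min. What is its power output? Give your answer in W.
Convert to SI: W = 1251.0 J, t = 6.0 s
P = W/t = 1251.0/6.0 = 208.5 W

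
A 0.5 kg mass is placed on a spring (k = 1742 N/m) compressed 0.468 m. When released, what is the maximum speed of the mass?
½kx² = ½mv² ⇒ v = x√(k/m) = (0.468)√(1742/0.5) = 27.62 m/s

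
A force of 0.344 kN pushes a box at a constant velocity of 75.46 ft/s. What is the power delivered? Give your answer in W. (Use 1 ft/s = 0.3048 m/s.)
Convert to SI: F = 344.0 N, v = 23.0002 m/s
P = Fv = (344.0)(23.0002) = 7912 W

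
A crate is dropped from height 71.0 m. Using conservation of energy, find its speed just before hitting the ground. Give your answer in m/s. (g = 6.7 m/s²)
mgh = ½mv² ⇒ v = √(2gh) = √(2·6.7·71.0) = 30.84 m/s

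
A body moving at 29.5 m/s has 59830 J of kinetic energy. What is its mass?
m = 2·KE/v² = 2·59830/(29.5)² = 137.5 kg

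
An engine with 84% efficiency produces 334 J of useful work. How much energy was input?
W_in = W_out/η = 334/0.84 = 397.6 J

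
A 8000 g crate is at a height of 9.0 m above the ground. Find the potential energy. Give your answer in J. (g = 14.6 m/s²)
Convert to SI: m = 8.0 kg, h = 9.0 m
PE = mgh = (8.0)(14.6)(9.0) = 1051 J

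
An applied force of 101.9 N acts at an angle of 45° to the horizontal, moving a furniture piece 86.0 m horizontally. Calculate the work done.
W = F·d·cosθ = (101.9)(86.0)cos(45°) = 6197 J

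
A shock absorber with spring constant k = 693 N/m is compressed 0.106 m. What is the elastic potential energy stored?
PE = ½kx² = ½(693)(0.106)² = 3.893 J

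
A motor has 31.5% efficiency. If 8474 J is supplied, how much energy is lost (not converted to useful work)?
W_lost = W_in(1 − η) = 8474·(1 − 0.315) = 5805 J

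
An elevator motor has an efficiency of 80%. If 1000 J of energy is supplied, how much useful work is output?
W_out = η·W_in = 0.8·1000 = 800.0 J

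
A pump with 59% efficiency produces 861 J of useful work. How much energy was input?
W_in = W_out/η = 861/0.59 = 1459 J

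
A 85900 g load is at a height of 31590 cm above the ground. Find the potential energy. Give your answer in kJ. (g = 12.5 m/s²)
Convert to SI: m = 85.9 kg, h = 315.9 m
PE = mgh = (85.9)(12.5)(315.9) = 339198 J = 339.2 kJ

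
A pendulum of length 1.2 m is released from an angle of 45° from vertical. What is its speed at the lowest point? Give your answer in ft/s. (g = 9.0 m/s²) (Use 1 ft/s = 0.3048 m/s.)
h = L(1 − cosθ) = 1.2(1 − cos45°) = 0.351472 m
v = √(2gh) = √(2·9.0·0.351472) = 2.51525 m/s = 8.252 ft/s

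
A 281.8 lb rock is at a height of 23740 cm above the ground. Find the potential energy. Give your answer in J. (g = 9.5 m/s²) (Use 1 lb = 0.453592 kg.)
Convert to SI: m = 127.822 kg, h = 237.4 m
PE = mgh = (127.822)(9.5)(237.4) = 288300 J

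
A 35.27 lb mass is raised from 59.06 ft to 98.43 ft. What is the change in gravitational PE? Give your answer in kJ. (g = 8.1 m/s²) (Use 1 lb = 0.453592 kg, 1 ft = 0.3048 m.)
Convert to SI: m = 15.9982 kg, Δh = 12.0 m
ΔPE = mgΔh = (15.9982)(8.1)(12.0) = 1555.02 J = 1.555 kJ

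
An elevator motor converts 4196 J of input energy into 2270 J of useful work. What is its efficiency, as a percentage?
η = W_out/W_in = 2270/4196 = 54.1%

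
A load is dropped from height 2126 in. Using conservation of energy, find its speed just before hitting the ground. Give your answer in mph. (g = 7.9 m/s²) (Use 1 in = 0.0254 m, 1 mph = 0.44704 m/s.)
Convert to SI: h = 54.0004 m
mgh = ½mv² ⇒ v = √(2gh) = √(2·7.9·54.0004) = 29.2097 m/s = 65.34 mph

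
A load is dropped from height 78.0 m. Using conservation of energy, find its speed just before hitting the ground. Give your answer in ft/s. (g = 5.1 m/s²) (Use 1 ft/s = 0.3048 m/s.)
mgh = ½mv² ⇒ v = √(2gh) = √(2·5.1·78.0) = 28.2064 m/s = 92.54 ft/s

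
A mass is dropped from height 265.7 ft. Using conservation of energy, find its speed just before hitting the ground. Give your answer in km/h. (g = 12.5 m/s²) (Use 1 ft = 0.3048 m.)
Convert to SI: h = 80.9854 m
mgh = ½mv² ⇒ v = √(2gh) = √(2·12.5·80.9854) = 44.9959 m/s = 162.0 km/h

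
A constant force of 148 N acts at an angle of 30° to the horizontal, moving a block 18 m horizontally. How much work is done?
W = F·d·cosθ = (148)(18)cos(30°) = 2307 J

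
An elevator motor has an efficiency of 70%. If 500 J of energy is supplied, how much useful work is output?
W_out = η·W_in = 0.7·500 = 350.0 J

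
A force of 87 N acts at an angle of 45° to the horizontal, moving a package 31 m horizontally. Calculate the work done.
W = F·d·cosθ = (87)(31)cos(45°) = 1907 J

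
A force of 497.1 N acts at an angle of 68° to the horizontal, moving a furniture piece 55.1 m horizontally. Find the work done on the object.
W = F·d·cosθ = (497.1)(55.1)cos(68°) = 10260 J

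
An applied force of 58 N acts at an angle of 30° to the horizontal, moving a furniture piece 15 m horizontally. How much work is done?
W = F·d·cosθ = (58)(15)cos(30°) = 753.4 J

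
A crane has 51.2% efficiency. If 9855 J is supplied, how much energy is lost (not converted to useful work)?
W_lost = W_in(1 − η) = 9855·(1 − 0.512) = 4809 J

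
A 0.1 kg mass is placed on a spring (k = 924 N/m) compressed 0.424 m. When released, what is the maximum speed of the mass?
½kx² = ½mv² ⇒ v = x√(k/m) = (0.424)√(924/0.1) = 40.76 m/s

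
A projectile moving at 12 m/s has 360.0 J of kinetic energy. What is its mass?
m = 2·KE/v² = 2·360.0/(12)² = 5.0 kg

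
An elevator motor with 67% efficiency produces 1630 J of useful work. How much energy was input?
W_in = W_out/η = 1630/0.67 = 2433 J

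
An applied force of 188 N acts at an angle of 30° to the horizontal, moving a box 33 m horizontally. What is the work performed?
W = F·d·cosθ = (188)(33)cos(30°) = 5373 J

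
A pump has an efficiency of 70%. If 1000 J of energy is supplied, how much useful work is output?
W_out = η·W_in = 0.7·1000 = 700.0 J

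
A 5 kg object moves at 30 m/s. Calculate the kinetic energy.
KE = ½mv² = ½(5)(30)² = 2250.0 J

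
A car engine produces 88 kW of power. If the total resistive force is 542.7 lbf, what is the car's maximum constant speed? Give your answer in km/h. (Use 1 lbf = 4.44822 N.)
Convert to SI: F = 2414.05 N
P = Fv ⇒ v = P/F = 88000 W/2414.05 N = 36.4533 m/s = 131.2 km/h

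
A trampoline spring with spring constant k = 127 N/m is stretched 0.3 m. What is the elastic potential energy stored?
PE = ½kx² = ½(127)(0.3)² = 5.715 J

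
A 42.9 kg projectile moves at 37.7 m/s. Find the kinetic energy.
KE = ½mv² = ½(42.9)(37.7)² = 30490 J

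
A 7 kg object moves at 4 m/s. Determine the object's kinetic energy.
KE = ½mv² = ½(7)(4)² = 56.0 J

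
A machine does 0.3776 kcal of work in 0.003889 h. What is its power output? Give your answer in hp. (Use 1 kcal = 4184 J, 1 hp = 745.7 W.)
Convert to SI: W = 1579.88 J, t = 14.0004 s
P = W/t = 1579.88/14.0004 = 112.845 W = 0.1513 hp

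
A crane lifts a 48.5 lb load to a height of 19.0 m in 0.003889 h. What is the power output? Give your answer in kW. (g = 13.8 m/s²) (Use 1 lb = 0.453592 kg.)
Convert to SI: m = 21.9992 kg, h = 19.0 m, t = 14.0004 s
P = mgh/t = (21.9992)(13.8)(19.0)/14.0004 = 412.002 W = 0.412 kW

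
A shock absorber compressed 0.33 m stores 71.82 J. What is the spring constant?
k = 2·PE/x² = 2·71.82/(0.33)² = 1319 N/m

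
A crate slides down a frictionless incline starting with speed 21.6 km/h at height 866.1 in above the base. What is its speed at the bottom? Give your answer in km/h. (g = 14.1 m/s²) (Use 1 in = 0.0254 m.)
Convert to SI: v₀ = 6.0 m/s, h = 21.9989 m
½mv₀² + mgh = ½mv² ⇒ v = √(v₀² + 2gh) = √(6.0² + 2·14.1·21.9989) = 25.6197 m/s = 92.23 km/h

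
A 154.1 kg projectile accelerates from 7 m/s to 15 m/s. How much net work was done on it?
W = ΔKE = ½m(v₂² − v₁²) = ½(154.1)(15² − 7²) = 13560.8 J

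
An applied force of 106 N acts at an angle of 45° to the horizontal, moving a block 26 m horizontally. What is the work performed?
W = F·d·cosθ = (106)(26)cos(45°) = 1949 J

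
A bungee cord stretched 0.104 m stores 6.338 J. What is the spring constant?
k = 2·PE/x² = 2·6.338/(0.104)² = 1172 N/m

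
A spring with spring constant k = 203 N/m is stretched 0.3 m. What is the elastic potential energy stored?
PE = ½kx² = ½(203)(0.3)² = 9.135 J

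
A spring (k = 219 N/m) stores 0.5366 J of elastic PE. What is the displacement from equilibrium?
x = √(2·PE/k) = √(2·0.5366/219) = 0.07 m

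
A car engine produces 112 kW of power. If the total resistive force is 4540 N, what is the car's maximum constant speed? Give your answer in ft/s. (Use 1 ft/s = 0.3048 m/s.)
P = Fv ⇒ v = P/F = 112000 W/4540.0 N = 24.6696 m/s = 80.94 ft/s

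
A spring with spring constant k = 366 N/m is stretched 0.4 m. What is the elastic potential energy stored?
PE = ½kx² = ½(366)(0.4)² = 29.28 J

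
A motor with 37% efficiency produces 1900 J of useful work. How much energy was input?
W_in = W_out/η = 1900/0.37 = 5135 J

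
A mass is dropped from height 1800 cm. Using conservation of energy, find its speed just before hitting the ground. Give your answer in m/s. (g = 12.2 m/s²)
Convert to SI: h = 18.0 m
mgh = ½mv² ⇒ v = √(2gh) = √(2·12.2·18.0) = 20.96 m/s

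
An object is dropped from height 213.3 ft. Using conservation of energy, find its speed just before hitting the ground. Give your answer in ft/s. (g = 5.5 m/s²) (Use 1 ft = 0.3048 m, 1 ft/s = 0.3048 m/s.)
Convert to SI: h = 65.0138 m
mgh = ½mv² ⇒ v = √(2gh) = √(2·5.5·65.0138) = 26.7423 m/s = 87.74 ft/s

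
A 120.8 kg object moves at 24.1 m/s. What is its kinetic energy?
KE = ½mv² = ½(120.8)(24.1)² = 35080 J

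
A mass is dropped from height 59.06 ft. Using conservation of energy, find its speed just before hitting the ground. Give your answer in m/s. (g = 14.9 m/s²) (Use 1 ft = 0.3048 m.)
Convert to SI: h = 18.0015 m
mgh = ½mv² ⇒ v = √(2gh) = √(2·14.9·18.0015) = 23.16 m/s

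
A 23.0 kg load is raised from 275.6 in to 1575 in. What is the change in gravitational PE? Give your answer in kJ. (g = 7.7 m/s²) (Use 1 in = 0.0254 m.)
Convert to SI: m = 23.0 kg, Δh = 33.0048 m
ΔPE = mgΔh = (23.0)(7.7)(33.0048) = 5845.14 J = 5.845 kJ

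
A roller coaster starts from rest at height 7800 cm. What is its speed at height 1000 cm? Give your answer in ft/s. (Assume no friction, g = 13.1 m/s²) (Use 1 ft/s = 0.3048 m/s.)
Convert to SI: h₁−h₂ = 68.0 m
mgh₁ = mgh₂ + ½mv² ⇒ v = √(2g(h₁−h₂)) = √(2·13.1·68.0) = 42.209 m/s = 138.5 ft/s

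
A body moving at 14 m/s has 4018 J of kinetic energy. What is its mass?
m = 2·KE/v² = 2·4018/(14)² = 41.0 kg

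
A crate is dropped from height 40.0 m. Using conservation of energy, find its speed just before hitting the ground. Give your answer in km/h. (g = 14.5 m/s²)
mgh = ½mv² ⇒ v = √(2gh) = √(2·14.5·40.0) = 34.0588 m/s = 122.6 km/h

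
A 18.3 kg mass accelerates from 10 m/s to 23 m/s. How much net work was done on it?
W = ΔKE = ½m(v₂² − v₁²) = ½(18.3)(23² − 10²) = 3925.35 J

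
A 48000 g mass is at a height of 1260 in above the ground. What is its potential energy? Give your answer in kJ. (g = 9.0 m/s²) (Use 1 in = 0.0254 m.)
Convert to SI: m = 48.0 kg, h = 32.004 m
PE = mgh = (48.0)(9.0)(32.004) = 13825.7 J = 13.83 kJ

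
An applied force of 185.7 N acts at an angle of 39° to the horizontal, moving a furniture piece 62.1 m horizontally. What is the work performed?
W = F·d·cosθ = (185.7)(62.1)cos(39°) = 8962 J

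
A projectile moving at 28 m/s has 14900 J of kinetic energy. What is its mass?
m = 2·KE/v² = 2·14900/(28)² = 38.01 kg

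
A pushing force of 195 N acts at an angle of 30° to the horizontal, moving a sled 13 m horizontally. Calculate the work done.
W = F·d·cosθ = (195)(13)cos(30°) = 2195 J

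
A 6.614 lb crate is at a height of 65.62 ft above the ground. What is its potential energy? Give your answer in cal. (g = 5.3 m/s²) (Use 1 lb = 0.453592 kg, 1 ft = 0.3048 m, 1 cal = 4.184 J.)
Convert to SI: m = 3.00006 kg, h = 20.001 m
PE = mgh = (3.00006)(5.3)(20.001) = 318.022 J = 76.01 cal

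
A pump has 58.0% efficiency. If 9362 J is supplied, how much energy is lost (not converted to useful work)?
W_lost = W_in(1 − η) = 9362·(1 − 0.58) = 3932 J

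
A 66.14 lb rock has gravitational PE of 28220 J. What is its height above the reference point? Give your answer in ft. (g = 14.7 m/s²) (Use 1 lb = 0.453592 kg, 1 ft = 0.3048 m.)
Convert to SI: m = 30.0006 kg, PE = 28220.0 J
h = PE/(mg) = 28220.0/(30.0006·14.7) = 63.9897 m = 209.9 ft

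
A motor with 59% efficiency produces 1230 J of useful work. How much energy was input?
W_in = W_out/η = 1230/0.59 = 2085 J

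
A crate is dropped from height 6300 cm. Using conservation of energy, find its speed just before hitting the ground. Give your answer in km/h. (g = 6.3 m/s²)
Convert to SI: h = 63.0 m
mgh = ½mv² ⇒ v = √(2gh) = √(2·6.3·63.0) = 28.1745 m/s = 101.4 km/h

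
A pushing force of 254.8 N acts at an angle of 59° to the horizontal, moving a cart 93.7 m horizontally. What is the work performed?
W = F·d·cosθ = (254.8)(93.7)cos(59°) = 12300 J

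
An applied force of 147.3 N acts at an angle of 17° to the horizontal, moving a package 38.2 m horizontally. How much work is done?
W = F·d·cosθ = (147.3)(38.2)cos(17°) = 5381 J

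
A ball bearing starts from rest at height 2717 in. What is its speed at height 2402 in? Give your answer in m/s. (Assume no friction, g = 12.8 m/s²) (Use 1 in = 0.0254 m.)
Convert to SI: h₁−h₂ = 8.001 m
mgh₁ = mgh₂ + ½mv² ⇒ v = √(2g(h₁−h₂)) = √(2·12.8·8.001) = 14.31 m/s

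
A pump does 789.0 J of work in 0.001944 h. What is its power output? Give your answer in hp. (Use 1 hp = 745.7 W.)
Convert to SI: W = 789.0 J, t = 6.9984 s
P = W/t = 789.0/6.9984 = 112.74 W = 0.1512 hp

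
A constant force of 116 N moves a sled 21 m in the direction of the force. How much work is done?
W = F·d = (116)(21) = 2436 J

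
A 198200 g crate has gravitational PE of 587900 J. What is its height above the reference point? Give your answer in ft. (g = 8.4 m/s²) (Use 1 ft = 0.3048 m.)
Convert to SI: m = 198.2 kg, PE = 587900 J
h = PE/(mg) = 587900/(198.2·8.4) = 353.119 m = 1159 ft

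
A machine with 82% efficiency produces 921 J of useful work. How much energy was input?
W_in = W_out/η = 921/0.82 = 1123 J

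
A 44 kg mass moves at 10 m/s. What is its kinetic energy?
KE = ½mv² = ½(44)(10)² = 2200.0 J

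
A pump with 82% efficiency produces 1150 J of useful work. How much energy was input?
W_in = W_out/η = 1150/0.82 = 1402 J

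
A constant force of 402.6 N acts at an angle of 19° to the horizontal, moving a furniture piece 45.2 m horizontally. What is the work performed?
W = F·d·cosθ = (402.6)(45.2)cos(19°) = 17210 J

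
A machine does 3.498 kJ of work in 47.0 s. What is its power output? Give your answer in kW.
Convert to SI: W = 3498.0 J, t = 47.0 s
P = W/t = 3498.0/47.0 = 74.4255 W = 0.07443 kW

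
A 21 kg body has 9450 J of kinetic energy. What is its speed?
v = √(2·KE/m) = √(2·9450/21) = 30.0 m/s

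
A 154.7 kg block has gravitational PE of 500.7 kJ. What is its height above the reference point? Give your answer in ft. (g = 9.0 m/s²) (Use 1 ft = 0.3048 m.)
Convert to SI: m = 154.7 kg, PE = 500700 J
h = PE/(mg) = 500700/(154.7·9.0) = 359.621 m = 1180 ft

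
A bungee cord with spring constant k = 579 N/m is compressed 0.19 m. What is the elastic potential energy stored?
PE = ½kx² = ½(579)(0.19)² = 10.45 J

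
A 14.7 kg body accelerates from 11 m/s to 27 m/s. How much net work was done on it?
W = ΔKE = ½m(v₂² − v₁²) = ½(14.7)(27² − 11²) = 4468.8 J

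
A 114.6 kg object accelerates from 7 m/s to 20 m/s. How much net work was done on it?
W = ΔKE = ½m(v₂² − v₁²) = ½(114.6)(20² − 7²) = 20112.3 J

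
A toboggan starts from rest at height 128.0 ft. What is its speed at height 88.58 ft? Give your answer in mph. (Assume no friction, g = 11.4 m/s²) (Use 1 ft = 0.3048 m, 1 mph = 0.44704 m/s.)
Convert to SI: h₁−h₂ = 12.0152 m
mgh₁ = mgh₂ + ½mv² ⇒ v = √(2g(h₁−h₂)) = √(2·11.4·12.0152) = 16.5513 m/s = 37.02 mph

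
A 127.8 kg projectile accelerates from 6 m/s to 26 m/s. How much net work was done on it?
W = ΔKE = ½m(v₂² − v₁²) = ½(127.8)(26² − 6²) = 40896.0 J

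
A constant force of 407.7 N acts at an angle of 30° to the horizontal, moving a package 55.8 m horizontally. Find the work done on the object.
W = F·d·cosθ = (407.7)(55.8)cos(30°) = 19700 J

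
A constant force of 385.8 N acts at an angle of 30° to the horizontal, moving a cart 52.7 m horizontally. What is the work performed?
W = F·d·cosθ = (385.8)(52.7)cos(30°) = 17610 J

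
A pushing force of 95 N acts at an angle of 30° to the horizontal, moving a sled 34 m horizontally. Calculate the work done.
W = F·d·cosθ = (95)(34)cos(30°) = 2797 J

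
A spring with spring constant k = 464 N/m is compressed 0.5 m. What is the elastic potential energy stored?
PE = ½kx² = ½(464)(0.5)² = 58.0 J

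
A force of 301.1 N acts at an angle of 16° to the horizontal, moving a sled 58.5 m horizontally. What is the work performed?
W = F·d·cosθ = (301.1)(58.5)cos(16°) = 16930 J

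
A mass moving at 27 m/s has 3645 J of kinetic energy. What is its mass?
m = 2·KE/v² = 2·3645/(27)² = 10.0 kg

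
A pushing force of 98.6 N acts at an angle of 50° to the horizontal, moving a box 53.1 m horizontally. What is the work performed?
W = F·d·cosθ = (98.6)(53.1)cos(50°) = 3365 J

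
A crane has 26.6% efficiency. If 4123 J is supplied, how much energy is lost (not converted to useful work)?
W_lost = W_in(1 − η) = 4123·(1 − 0.266) = 3026 J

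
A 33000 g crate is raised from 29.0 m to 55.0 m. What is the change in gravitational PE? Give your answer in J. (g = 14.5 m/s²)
Convert to SI: m = 33.0 kg, Δh = 26.0 m
ΔPE = mgΔh = (33.0)(14.5)(26.0) = 12440 J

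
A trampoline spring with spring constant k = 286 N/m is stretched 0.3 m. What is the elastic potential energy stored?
PE = ½kx² = ½(286)(0.3)² = 12.87 J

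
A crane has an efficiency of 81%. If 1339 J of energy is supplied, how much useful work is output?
W_out = η·W_in = 0.81·1339 = 1084.59 J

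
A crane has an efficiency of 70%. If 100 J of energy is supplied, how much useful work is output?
W_out = η·W_in = 0.7·100 = 70.0 J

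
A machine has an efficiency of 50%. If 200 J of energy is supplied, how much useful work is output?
W_out = η·W_in = 0.5·200 = 100.0 J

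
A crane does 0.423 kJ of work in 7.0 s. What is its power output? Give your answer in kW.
Convert to SI: W = 423.0 J, t = 7.0 s
P = W/t = 423.0/7.0 = 60.4286 W = 0.06043 kW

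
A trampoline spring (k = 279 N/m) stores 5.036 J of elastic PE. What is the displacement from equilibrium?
x = √(2·PE/k) = √(2·5.036/279) = 0.19 m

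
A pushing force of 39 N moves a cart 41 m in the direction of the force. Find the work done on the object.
W = F·d = (39)(41) = 1599 J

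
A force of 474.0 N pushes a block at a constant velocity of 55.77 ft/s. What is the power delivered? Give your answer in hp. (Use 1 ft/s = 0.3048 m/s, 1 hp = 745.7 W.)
Convert to SI: F = 474.0 N, v = 16.9987 m/s
P = Fv = (474.0)(16.9987) = 8057.38 W = 10.81 hp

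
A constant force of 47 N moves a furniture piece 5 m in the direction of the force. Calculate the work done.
W = F·d = (47)(5) = 235.0 J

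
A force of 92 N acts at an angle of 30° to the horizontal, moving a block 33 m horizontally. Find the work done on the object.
W = F·d·cosθ = (92)(33)cos(30°) = 2629 J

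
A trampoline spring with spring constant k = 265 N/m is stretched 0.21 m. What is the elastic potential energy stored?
PE = ½kx² = ½(265)(0.21)² = 5.843 J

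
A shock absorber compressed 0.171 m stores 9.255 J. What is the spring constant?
k = 2·PE/x² = 2·9.255/(0.171)² = 633.0 N/m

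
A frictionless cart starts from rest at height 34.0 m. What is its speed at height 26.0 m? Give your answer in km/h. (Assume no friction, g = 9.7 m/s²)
mgh₁ = mgh₂ + ½mv² ⇒ v = √(2g(h₁−h₂)) = √(2·9.7·8.0) = 12.4579 m/s = 44.85 km/h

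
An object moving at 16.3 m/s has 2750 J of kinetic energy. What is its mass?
m = 2·KE/v² = 2·2750/(16.3)² = 20.7 kg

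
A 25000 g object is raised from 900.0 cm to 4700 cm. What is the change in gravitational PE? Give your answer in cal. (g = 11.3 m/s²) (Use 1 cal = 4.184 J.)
Convert to SI: m = 25.0 kg, Δh = 38.0 m
ΔPE = mgΔh = (25.0)(11.3)(38.0) = 10735.0 J = 2566 cal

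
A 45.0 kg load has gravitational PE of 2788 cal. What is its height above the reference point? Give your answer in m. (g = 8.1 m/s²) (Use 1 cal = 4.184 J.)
Convert to SI: m = 45.0 kg, PE = 11665.0 J
h = PE/(mg) = 11665.0/(45.0·8.1) = 32.0 m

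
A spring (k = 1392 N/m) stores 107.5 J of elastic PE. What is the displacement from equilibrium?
x = √(2·PE/k) = √(2·107.5/1392) = 0.393 m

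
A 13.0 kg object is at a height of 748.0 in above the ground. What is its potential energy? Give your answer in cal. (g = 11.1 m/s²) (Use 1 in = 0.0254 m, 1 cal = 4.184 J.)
Convert to SI: m = 13.0 kg, h = 18.9992 m
PE = mgh = (13.0)(11.1)(18.9992) = 2741.58 J = 655.3 cal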